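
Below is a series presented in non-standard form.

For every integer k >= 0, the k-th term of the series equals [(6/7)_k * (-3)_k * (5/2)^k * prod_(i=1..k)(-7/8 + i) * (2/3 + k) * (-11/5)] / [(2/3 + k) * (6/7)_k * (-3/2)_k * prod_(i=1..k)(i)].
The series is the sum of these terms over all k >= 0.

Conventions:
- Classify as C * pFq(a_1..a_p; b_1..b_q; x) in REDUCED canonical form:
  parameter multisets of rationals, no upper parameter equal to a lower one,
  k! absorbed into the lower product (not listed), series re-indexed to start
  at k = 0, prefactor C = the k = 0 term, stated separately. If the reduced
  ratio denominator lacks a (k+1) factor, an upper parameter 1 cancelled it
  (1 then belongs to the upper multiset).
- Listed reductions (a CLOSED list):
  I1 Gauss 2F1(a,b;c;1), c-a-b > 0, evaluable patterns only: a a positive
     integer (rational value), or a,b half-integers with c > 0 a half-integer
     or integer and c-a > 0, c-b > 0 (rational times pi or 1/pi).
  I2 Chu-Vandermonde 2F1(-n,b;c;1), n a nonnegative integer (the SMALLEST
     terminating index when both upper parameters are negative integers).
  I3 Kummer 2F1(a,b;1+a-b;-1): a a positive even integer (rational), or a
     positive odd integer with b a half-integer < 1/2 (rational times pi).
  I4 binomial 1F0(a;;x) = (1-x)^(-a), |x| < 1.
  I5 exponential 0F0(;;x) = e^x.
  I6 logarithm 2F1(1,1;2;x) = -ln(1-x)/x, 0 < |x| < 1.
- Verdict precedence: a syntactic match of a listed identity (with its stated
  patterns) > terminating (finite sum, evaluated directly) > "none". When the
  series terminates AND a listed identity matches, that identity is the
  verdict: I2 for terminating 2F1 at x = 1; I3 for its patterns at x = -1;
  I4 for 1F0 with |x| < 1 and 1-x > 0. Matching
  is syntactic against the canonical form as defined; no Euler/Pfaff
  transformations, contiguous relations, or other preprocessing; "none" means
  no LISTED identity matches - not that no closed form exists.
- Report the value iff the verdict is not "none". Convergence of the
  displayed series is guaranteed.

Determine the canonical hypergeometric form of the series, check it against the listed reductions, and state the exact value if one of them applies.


With C = -11/5: the canonical form is 2F1(-3, 1/8; -3/2; 5/2). Verdict: terminating - no listed pattern fits, but -3 in the upper list cuts the series at k = 3; direct evaluation. Value: 41173/2560.

First insight: with t_0 = -11/5, the running product (C = -11/5, x = 5/2) telescopes to a rising factorial.
Term ratio: r(k) = (5/2) * (k-3) (k+1/8) / [(k-3/2) (k+1)] - rational in k. x = (5/2); t_0 = -11/5; negate the roots.


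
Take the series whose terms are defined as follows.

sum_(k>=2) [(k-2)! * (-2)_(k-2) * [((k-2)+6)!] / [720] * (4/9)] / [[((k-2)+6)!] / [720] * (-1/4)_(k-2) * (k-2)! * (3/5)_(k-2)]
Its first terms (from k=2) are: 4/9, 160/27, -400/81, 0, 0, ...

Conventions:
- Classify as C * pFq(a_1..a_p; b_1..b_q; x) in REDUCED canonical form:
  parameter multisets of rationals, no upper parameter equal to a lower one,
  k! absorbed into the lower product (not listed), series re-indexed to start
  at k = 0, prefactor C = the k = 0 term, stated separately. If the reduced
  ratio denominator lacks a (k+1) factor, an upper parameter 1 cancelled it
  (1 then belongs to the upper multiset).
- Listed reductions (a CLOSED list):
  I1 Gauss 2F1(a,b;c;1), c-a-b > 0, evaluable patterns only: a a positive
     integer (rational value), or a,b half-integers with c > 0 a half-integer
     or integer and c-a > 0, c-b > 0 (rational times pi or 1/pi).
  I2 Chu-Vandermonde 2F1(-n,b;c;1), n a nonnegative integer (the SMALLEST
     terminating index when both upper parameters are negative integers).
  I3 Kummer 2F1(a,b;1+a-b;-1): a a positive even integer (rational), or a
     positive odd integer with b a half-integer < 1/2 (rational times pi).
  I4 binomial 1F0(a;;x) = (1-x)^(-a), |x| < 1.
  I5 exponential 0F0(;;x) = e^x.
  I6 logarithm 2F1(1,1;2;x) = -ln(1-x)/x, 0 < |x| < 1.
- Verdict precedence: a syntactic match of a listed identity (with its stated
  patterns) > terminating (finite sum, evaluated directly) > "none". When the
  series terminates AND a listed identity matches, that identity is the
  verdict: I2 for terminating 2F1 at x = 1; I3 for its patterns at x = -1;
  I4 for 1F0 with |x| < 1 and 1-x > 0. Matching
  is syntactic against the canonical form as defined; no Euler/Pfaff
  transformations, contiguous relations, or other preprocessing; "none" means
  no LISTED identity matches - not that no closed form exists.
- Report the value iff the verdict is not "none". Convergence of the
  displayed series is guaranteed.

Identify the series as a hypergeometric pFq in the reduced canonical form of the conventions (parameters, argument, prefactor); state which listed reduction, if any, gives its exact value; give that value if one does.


Prefactor 4/9, argument 1: 2F2 with upper {-2, 1} over lower {-1/4, 3/5}. Verdict: terminating. With -2 upstairs the series is a 3-term polynomial sum; evaluated term by term. Sum: 116/81.

Key step: t_0 being 4/9, the denominator's factorial ratio (prefactor 4/9) is a lower Pochhammer.
Adjacent-term ratio: r(k) = 1 * (k-2) (k+1) / [(k-1/4) (k+3/5) (k+1)] ; factor over Q: parameters, x = 1, and C = 4/9.


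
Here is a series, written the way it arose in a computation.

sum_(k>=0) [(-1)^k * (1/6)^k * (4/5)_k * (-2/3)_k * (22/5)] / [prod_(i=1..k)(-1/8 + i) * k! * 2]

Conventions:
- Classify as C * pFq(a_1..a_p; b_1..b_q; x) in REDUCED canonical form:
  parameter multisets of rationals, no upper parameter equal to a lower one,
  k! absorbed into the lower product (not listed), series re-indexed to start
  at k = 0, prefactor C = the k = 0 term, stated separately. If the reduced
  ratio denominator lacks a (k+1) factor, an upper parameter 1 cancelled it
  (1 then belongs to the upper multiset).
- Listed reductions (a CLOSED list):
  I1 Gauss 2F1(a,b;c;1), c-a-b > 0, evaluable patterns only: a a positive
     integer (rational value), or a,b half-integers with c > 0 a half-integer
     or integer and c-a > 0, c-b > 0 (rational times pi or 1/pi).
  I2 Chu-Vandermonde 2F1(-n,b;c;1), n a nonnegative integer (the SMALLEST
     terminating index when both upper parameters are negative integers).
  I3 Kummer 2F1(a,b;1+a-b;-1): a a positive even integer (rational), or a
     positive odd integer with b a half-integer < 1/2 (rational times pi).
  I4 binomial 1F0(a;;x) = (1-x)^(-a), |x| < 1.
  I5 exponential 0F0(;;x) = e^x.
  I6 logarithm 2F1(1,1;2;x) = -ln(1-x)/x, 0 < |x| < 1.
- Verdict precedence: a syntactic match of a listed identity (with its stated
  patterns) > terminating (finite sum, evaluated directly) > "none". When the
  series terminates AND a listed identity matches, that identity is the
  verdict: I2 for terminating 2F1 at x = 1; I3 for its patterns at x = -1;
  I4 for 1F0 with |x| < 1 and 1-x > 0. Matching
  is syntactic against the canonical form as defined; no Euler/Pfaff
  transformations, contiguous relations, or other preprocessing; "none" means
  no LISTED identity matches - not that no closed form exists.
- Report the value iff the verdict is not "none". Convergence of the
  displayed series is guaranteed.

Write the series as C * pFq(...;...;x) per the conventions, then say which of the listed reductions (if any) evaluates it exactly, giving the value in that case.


Reduced: x = -1/6, 2F1, upper = {-2/3, 4/5}, lower = {7/8}, C = 11/5. Verdict: none. A 2F1 with upper {-2/3, 4/5} fits none of I1-I6 at x = -1/6; the sum runs forever.

Structural cue: with t_0 = 11/5, the lower running product (C = 11/5) is a rising factorial.
Consecutive-term ratio: r(k) = (-1/6) * (k-2/3) (k+4/5) / [(k+7/8) (k+1)] - rational in k. x = (-1/6); t_0 = 11/5; negate the roots.


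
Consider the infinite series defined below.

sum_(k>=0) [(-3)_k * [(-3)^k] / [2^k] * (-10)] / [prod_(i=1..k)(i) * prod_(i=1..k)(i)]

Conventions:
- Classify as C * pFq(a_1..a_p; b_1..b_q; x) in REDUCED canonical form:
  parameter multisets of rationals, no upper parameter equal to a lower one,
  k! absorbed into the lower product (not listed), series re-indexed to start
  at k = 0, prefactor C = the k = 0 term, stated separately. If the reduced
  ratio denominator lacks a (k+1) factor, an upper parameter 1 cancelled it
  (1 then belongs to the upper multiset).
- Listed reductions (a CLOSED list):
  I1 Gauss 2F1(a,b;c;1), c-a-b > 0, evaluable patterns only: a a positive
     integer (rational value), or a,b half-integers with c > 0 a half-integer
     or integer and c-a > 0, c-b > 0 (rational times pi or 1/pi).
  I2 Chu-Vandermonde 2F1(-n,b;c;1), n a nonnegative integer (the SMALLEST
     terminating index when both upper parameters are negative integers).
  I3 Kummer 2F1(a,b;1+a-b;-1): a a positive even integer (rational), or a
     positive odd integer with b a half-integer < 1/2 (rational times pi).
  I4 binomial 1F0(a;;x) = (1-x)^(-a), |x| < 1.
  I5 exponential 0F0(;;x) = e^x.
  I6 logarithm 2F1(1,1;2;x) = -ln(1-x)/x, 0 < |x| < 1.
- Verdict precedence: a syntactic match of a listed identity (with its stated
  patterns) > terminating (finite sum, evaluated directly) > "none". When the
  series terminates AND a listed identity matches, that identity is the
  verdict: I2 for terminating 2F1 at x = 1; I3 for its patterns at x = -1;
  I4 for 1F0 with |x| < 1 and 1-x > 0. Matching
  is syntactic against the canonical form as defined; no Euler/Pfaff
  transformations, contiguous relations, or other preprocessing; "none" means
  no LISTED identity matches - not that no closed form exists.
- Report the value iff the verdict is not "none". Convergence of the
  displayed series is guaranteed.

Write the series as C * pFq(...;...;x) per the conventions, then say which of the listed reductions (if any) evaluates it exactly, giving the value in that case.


Reduced: x = -3/2, 1F1, upper = {-3}, lower = {1}, C = -10. Verdict: terminating - upper -3 stops the sum at k = 3; the 4 terms are added exactly. Hence: -755/8.

Key observation: x = (-3/2) and the product of the first k integers (C = -10, x = -3/2) is k!.
Term ratio: r(k) = (-3/2) * (k-3) / [(k+1) (k+1)] ; factor over Q: parameters, x = (-3/2), and C = -10.


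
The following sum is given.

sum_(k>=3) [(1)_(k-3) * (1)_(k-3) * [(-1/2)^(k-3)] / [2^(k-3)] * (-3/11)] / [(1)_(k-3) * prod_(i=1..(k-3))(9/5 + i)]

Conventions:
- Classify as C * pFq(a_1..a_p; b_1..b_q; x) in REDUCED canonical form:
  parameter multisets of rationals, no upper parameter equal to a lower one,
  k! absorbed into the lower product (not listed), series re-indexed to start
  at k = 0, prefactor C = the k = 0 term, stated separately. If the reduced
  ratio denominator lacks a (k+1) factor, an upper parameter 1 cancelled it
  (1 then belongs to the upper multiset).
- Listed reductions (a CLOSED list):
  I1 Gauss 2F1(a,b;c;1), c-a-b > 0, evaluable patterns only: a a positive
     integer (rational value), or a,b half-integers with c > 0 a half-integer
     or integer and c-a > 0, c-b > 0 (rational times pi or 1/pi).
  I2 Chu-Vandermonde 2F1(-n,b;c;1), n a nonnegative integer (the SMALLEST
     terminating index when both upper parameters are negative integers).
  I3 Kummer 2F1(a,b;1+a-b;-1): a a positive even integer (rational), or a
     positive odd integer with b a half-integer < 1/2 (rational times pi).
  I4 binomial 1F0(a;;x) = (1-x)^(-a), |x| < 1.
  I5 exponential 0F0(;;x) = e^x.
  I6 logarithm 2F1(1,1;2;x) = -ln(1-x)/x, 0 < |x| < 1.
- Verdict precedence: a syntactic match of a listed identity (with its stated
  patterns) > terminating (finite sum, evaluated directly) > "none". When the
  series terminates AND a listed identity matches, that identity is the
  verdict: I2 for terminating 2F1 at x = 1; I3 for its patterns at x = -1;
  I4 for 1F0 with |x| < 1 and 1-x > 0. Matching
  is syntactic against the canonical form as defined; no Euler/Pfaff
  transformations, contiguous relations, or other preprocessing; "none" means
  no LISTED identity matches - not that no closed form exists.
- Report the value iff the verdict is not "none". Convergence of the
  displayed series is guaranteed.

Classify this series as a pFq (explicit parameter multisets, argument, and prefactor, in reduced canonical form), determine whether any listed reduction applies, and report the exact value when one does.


Reduced: x = -1/4, 2F1, upper = {1, 1}, lower = {14/5}, C = -3/11. Verdict: none. No listed pattern accepts 2F1(1, 1; 14/5; -1/4).

Key step: x = (-1/4) and the lower running product (prefactor -3/11) is a rising factorial.
Adjacent-term ratio: r(k) = (-1/4) * (k+1) (k+1) / [(k+14/5) (k+1)] - rational in k, leading ratio (-1/4); with t_0 = -3/11, classification follows.


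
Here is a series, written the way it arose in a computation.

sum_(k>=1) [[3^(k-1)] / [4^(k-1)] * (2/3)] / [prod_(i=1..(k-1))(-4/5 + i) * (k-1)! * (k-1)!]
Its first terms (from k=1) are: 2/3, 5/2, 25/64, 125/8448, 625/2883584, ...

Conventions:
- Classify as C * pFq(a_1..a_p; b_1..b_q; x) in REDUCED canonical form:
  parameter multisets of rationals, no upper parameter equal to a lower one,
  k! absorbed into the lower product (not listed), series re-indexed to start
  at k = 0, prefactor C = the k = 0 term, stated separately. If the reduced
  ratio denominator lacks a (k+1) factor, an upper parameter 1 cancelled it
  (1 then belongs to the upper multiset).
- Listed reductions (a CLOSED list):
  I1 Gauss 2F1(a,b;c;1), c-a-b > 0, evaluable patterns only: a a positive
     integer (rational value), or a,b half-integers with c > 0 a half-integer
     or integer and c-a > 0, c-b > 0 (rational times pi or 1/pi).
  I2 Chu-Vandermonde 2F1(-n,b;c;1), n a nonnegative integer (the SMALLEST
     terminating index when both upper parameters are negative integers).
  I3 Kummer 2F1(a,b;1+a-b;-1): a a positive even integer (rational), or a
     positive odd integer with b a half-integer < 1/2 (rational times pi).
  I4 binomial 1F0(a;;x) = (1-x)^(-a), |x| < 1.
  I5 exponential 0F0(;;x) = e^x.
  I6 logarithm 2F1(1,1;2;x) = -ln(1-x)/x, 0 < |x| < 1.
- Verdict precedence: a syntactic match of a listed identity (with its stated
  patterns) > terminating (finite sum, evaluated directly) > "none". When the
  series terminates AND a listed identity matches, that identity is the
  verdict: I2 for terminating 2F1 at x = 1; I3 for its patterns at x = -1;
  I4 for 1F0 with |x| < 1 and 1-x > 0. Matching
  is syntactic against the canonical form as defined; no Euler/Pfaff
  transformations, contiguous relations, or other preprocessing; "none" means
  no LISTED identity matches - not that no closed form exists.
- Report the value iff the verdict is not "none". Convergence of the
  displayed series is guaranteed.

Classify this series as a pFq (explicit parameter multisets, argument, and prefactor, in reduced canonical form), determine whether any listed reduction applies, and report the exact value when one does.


Reduced: x = 3/4, 0F2, upper = {-}, lower = {1/5, 1}, C = 2/3. Verdict: none. No listed pattern accepts 0F2(-; 1/5, 1; 3/4).

Structural cue: t_0 being 2/3, the denominator's factorial ratio (C = 2/3, x = 3/4) is a lower Pochhammer.
Ratio: r(k) = (3/4) * 1 / [(k+1/5) (k+1) (k+1)] - rational; roots negated = parameters, x = (3/4), C = 2/3.


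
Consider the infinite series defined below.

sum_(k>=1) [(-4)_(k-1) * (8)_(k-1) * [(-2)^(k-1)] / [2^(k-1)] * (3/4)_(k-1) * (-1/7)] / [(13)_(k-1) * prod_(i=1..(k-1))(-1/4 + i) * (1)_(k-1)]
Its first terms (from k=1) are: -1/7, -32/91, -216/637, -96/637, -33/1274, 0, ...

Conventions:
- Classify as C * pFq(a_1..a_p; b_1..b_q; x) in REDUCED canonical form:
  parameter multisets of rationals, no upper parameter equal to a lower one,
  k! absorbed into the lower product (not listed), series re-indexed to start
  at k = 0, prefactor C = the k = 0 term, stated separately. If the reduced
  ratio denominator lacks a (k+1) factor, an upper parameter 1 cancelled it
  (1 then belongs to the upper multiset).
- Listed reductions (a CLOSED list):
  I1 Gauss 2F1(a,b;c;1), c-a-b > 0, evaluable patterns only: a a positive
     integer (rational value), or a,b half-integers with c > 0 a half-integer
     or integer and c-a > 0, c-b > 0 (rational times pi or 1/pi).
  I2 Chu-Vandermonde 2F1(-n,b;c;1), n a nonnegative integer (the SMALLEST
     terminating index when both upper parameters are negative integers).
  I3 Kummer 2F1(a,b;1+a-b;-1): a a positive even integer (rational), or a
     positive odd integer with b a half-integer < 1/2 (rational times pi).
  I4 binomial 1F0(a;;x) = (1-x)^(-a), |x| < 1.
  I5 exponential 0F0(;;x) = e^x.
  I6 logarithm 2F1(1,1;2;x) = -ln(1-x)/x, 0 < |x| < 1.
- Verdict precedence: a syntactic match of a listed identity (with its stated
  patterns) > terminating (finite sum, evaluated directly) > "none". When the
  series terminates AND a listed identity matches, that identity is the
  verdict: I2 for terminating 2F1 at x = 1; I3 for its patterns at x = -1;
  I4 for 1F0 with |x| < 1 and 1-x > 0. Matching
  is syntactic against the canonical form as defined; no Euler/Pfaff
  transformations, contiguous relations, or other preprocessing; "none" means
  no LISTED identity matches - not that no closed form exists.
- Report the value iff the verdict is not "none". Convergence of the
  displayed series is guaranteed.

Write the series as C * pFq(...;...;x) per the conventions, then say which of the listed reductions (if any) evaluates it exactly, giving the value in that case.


Key observation: from the first term -1/7: (1)_k (C = -1/7) is k! itself.
Adjacent-term ratio: r(k) = (-1) * (k-4) (k+8) / [(k+13) (k+1)] ; factor over Q: parameters, x = (-1), and C = -1/7.

Canonical form: C = -1/7 times 2F1 with upper {-4, 8}, lower {13}, x = -1. Verdict: Kummer (I3) applies (x = -1; c = 13 equals 1+a-b for upper {-4, 8}: listed pattern). Value: -99/98.


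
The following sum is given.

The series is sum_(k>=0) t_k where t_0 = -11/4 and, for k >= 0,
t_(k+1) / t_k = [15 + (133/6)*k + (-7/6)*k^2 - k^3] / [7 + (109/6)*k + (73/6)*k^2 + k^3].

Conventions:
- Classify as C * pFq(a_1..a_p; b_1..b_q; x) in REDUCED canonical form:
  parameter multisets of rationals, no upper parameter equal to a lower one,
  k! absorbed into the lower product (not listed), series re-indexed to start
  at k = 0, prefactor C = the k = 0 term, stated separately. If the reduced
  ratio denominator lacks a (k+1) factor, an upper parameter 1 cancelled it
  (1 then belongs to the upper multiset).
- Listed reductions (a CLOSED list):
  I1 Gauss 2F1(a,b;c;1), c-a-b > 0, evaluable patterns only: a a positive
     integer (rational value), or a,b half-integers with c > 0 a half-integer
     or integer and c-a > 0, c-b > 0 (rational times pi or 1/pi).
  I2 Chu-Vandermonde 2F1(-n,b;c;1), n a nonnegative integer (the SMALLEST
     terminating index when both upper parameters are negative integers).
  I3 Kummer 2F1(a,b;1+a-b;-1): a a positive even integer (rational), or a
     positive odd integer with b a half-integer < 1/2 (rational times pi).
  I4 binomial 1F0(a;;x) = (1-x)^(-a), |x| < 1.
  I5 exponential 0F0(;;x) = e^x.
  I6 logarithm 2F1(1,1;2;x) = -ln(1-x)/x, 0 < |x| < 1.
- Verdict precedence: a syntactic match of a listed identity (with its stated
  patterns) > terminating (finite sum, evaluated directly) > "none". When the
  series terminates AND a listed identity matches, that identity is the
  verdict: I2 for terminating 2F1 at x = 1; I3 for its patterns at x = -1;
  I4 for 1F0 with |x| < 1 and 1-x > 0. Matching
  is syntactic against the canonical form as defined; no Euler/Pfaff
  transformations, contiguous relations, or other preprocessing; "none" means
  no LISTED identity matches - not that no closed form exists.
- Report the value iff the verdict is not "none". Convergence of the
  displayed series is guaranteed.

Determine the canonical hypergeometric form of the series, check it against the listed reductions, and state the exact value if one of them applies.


This is -11/4 * 2F1(-9/2, 5; 21/2; -1) in reduced canonical form. Verdict: the Kummer evaluation I3 applies (x = -1; c = 21/2 equals 1+a-b for upper {-9/2, 5}: listed pattern). Exact value: (-22863555/4194304) * pi.

Structural cue: with t_0 = -11/4, factor the ratio over Q (prefactor -11/4): negated roots = parameters.
Adjacent-term ratio: r(k) = (-1) * (k-9/2) (k+5) / [(k+21/2) (k+1)] - rational in k, leading ratio (-1); with t_0 = -11/4, classification follows.


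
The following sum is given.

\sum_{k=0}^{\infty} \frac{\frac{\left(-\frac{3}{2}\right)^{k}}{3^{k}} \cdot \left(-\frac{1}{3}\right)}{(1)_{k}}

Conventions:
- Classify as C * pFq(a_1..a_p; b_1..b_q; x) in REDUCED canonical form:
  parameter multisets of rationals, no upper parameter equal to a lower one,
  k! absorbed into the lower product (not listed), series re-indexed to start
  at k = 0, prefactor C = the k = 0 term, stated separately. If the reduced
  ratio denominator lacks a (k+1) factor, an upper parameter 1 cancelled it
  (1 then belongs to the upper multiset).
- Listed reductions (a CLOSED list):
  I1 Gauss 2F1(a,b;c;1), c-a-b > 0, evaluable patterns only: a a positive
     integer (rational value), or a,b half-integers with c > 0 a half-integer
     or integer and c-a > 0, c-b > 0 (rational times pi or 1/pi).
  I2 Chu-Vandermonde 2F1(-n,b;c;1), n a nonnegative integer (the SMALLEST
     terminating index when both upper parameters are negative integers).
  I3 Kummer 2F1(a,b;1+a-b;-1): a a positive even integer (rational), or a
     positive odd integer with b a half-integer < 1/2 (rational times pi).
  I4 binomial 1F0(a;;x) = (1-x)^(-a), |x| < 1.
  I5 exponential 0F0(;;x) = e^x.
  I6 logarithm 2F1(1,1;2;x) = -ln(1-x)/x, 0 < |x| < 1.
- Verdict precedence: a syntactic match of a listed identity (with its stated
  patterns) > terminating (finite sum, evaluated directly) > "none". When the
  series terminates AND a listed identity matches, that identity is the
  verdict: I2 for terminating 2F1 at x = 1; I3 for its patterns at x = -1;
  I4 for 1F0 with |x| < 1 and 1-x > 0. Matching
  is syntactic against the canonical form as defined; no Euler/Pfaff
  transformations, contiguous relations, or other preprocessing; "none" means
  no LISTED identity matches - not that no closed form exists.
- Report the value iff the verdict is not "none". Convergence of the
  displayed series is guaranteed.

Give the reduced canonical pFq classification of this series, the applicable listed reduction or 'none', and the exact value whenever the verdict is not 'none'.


The tell: t_0 = -\frac{1}{3} here, and (1)_k (prefactor -1/3) is k! itself.
Ratio: r(k) = -\frac{1}{2} * 1 / [(k+1)] - rational in k, leading ratio -\frac{1}{2}; with t_0 = -\frac{1}{3}, classification follows.

Classification (C = -\frac{1}{3}): 0F0 with upper {-}, lower {-}, argument x = -\frac{1}{2}. Verdict: the exponential series (I5) applies (the 0F0 exponential series at x = -\frac{1}{2}). Value: \left(-\frac{1}{3}\right) \cdot e^{-\frac{1}{2}}.


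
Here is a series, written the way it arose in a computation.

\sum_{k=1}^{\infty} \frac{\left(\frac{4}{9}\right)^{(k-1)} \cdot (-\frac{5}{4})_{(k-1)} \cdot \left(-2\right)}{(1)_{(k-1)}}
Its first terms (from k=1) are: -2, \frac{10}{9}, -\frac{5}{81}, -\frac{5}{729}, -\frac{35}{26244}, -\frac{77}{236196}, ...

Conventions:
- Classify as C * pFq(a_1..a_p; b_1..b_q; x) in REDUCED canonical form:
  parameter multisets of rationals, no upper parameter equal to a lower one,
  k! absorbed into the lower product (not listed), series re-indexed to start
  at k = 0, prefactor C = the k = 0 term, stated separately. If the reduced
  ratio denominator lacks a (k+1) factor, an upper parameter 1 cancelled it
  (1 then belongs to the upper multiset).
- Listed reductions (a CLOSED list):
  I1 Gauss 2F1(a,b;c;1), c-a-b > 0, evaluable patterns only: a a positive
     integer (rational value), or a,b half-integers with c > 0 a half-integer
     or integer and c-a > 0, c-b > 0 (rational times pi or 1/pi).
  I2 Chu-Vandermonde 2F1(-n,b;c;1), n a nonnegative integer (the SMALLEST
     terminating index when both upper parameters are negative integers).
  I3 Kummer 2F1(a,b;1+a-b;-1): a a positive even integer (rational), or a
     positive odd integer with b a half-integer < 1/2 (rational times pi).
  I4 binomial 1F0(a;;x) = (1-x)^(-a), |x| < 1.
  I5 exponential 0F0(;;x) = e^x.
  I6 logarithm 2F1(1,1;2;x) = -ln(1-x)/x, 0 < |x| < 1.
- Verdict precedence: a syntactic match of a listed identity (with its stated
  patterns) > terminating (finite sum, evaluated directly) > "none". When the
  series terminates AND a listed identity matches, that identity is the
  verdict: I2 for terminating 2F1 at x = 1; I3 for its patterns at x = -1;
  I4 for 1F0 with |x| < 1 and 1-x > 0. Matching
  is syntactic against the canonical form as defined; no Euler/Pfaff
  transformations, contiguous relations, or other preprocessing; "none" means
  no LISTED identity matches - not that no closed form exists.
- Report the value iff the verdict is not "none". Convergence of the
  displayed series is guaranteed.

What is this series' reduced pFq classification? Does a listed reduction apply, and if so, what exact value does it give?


With C = -2: the canonical form is 1F0(-\frac{5}{4}; -; \frac{4}{9}). Verdict: binomial (I4) fires (the 1F0 binomial series: exponent 5/4, x = \frac{4}{9}). Exact value: \left(-2\right) \cdot \left(\frac{5}{9}\right)^{\frac{5}{4}}.

Structural cue: with t_0 = -2, (1)_k (prefactor -2) is k! itself.
Term ratio: r(k) = \frac{4}{9} * (k-\frac{5}{4}) / [(k+1)] - rational in k, leading ratio \frac{4}{9}; with t_0 = -2, classification follows.


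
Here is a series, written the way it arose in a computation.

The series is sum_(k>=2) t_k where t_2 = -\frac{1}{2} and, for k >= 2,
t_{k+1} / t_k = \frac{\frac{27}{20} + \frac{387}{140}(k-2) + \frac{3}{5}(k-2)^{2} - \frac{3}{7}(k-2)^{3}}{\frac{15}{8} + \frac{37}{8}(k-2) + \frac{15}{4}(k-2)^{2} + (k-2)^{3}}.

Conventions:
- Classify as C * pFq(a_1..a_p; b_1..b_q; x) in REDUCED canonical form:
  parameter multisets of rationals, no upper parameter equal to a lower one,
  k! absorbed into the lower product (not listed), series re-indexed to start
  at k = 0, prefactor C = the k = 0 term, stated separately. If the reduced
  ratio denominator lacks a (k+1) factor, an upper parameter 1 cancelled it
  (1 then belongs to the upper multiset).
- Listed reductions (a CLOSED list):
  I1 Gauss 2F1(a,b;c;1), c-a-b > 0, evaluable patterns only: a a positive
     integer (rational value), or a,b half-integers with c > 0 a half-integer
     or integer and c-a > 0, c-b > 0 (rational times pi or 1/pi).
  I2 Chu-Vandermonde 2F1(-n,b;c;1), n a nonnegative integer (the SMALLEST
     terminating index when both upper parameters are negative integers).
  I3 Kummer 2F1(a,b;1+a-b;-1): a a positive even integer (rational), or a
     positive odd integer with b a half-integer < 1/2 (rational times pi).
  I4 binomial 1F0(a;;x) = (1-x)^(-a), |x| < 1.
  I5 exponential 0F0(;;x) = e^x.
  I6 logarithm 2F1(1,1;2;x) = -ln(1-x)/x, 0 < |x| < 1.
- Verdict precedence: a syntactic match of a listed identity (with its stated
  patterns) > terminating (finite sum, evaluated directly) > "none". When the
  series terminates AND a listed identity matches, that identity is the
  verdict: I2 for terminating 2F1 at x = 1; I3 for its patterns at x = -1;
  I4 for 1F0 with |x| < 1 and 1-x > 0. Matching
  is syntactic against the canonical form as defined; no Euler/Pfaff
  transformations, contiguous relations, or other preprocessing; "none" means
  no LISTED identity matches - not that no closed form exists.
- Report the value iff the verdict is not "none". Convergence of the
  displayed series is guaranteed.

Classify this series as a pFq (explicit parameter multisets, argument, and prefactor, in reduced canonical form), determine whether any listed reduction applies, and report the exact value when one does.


Reduced: x = -\frac{3}{7}, 2F1, upper = {-\frac{7}{2}, \frac{3}{5}}, lower = {\frac{5}{4}}, C = -\frac{1}{2}. Verdict: none. Every listed pattern misses the 2F1 form at -\frac{3}{7}, upper {-\frac{7}{2}, \frac{3}{5}}.

Key observation: t_0 = -\frac{1}{2} here, and the expanded ratio factors over Q; C = -1/2, x = -3/7, roots give parameters.
Term ratio: r(k) = -\frac{3}{7} * (k-\frac{7}{2}) (k+\frac{3}{5}) / [(k+\frac{5}{4}) (k+1)] - rational; roots negated = parameters, x = -\frac{3}{7}, C = -\frac{1}{2}.


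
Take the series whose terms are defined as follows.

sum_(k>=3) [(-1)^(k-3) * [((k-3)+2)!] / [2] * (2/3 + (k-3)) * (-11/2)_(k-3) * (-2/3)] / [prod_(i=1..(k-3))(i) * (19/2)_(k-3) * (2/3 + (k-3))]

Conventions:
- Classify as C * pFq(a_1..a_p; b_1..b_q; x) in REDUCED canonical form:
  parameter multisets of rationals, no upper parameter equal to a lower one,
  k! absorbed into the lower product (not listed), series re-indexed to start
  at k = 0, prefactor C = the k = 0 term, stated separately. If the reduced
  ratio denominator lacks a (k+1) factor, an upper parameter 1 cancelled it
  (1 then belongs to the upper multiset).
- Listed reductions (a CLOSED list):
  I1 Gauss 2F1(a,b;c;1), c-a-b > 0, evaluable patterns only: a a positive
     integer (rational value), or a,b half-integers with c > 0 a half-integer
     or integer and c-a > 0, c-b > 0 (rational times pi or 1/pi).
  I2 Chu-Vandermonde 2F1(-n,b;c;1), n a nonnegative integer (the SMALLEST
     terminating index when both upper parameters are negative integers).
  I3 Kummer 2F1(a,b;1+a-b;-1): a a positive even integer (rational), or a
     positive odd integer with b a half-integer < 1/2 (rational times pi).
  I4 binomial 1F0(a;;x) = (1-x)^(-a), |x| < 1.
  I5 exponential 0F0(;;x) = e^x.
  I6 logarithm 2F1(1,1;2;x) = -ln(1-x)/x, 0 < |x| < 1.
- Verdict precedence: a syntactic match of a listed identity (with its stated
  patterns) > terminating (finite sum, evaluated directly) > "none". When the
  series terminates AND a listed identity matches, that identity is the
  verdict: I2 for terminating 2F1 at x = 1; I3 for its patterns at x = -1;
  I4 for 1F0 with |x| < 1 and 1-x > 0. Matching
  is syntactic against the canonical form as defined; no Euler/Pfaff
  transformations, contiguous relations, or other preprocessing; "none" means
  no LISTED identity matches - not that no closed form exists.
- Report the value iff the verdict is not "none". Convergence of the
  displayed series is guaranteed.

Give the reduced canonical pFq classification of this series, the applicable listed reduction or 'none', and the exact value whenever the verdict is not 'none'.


Key observation: with t_0 = -2/3, the product of the first k integers (C = -2/3, x = -1) is k!.
Consecutive-term ratio: r(k) = (-1) * (k-11/2) (k+3) / [(k+19/2) (k+1)] - rational; roots negated = parameters, x = (-1), C = -2/3.

Canonical form: C = -2/3 times 2F1 with upper {-11/2, 3}, lower {19/2}, x = -1. Verdict: this is the Kummer evaluation I3 (x = -1; c = 19/2 equals 1+a-b for upper {-11/2, 3}: listed pattern). Exact value: (-36465/32768) * pi.


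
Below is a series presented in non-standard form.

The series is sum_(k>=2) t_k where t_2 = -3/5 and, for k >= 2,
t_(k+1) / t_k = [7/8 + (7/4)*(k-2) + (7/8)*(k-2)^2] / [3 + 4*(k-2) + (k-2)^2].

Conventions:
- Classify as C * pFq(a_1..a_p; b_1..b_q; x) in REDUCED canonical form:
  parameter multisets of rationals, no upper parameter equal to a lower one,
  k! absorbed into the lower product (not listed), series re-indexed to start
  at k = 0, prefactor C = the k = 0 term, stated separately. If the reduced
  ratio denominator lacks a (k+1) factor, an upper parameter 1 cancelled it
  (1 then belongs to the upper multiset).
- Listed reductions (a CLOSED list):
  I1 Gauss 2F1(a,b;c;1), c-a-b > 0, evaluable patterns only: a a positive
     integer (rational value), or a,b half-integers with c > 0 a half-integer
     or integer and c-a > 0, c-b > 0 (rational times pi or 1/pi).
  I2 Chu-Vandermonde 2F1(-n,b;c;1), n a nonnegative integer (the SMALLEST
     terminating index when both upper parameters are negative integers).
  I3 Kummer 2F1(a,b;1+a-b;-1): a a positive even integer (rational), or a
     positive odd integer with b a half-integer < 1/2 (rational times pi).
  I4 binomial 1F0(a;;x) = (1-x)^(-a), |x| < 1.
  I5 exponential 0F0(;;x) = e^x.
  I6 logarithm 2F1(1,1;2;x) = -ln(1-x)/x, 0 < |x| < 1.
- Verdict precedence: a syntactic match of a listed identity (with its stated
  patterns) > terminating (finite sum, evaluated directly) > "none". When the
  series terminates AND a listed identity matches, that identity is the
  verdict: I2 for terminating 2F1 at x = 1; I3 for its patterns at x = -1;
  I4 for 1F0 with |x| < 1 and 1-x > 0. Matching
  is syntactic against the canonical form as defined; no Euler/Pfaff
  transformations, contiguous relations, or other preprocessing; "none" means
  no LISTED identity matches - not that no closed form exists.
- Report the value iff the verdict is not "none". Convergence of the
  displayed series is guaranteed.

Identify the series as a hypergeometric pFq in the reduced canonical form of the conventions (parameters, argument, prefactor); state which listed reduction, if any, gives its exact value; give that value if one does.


Reduced: x = 7/8, 2F1, upper = {1, 1}, lower = {3}, C = -3/5. Verdict: none. Every listed pattern misses the 2F1 form at 7/8, upper {1, 1}.

Key observation: t_0 being -3/5, the expanded ratio factors over Q; C = -3/5, roots give parameters.
Term ratio: r(k) = (7/8) * (k+1) (k+1) / [(k+3) (k+1)] - rational in k, leading ratio (7/8); with t_0 = -3/5, classification follows.


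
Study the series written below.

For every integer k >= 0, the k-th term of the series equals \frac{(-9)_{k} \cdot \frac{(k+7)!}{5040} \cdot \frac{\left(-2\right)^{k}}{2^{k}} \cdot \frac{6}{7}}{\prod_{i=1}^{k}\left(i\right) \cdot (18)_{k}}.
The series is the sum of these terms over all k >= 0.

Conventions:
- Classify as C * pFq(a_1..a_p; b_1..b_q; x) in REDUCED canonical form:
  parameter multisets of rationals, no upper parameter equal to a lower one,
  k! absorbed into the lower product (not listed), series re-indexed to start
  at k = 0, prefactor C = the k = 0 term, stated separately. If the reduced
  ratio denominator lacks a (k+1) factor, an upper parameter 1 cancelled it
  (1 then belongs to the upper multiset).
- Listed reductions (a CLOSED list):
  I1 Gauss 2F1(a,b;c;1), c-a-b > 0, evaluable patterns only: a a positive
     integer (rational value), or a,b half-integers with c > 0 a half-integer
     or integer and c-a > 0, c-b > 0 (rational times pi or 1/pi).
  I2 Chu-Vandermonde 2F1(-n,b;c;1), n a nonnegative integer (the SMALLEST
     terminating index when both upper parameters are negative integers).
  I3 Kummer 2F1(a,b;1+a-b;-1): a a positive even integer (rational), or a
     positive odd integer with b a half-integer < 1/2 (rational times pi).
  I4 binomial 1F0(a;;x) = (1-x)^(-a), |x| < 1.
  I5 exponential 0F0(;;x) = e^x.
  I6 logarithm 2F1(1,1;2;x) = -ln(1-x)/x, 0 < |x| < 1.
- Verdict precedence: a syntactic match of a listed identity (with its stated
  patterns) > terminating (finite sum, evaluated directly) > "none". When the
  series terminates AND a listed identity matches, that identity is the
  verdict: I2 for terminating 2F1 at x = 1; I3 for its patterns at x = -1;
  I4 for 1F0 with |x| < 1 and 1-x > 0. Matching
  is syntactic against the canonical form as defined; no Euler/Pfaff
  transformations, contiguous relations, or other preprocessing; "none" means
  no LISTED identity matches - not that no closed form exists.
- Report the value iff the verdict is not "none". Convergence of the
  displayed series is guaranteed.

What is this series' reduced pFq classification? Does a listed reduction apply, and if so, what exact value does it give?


Key observation: with t_0 = \frac{6}{7}, the two k-th powers (C = 6/7, x = -1) combine into one argument.
Term ratio: r(k) = -1 * (k-9) (k+8) / [(k+18) (k+1)] - rational; roots negated = parameters, x = -1, C = \frac{6}{7}.

The series (x = -1) is 2F1: upper {-9, 8}, lower {18}, prefactor \frac{6}{7}. Verdict: Kummer (I3) matches (x = -1; c = 18 equals 1+a-b for upper {-9, 8}: listed pattern). Hence: \frac{204}{7}.


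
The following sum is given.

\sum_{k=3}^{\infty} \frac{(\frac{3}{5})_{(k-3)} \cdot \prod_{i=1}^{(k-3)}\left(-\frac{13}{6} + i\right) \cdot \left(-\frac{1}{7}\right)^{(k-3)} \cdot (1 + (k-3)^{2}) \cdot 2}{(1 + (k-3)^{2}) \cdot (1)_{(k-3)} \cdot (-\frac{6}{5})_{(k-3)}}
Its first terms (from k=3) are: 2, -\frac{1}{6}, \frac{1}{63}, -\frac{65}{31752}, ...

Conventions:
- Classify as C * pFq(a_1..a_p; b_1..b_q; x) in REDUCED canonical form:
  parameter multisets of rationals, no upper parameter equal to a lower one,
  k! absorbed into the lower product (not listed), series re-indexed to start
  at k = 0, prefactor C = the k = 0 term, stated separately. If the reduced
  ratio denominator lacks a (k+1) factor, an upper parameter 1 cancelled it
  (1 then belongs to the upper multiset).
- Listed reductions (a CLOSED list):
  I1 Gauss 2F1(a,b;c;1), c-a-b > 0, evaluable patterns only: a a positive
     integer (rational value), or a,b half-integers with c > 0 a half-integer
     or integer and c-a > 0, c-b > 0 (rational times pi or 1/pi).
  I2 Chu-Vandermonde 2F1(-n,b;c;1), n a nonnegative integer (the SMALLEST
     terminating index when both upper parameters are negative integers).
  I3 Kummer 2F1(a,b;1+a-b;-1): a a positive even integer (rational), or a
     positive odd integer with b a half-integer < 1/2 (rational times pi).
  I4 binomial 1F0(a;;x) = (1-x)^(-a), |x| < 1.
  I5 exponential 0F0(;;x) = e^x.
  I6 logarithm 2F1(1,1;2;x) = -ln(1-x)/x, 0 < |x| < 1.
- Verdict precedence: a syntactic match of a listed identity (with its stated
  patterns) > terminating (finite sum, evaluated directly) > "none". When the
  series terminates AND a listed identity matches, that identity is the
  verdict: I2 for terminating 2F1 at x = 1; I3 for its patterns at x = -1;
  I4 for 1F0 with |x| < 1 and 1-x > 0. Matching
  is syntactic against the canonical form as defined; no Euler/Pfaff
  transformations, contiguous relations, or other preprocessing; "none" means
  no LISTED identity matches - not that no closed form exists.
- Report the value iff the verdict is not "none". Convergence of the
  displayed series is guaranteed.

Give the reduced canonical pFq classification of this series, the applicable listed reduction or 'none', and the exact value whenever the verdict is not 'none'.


The series (x = -\frac{1}{7}) is 2F1: upper {-\frac{7}{6}, \frac{3}{5}}, lower {-\frac{6}{5}}, prefactor 2. Verdict: no listed reduction: x = -\frac{1}{7} and upper {-\frac{7}{6}, \frac{3}{5}} fail every I1-I6 pattern.

Key step: t_0 = 2 here, and (1)_k (C = 2) is k! itself.
Step ratio: r(k) = -\frac{1}{7} * (k-\frac{7}{6}) (k+\frac{3}{5}) / [(k-\frac{6}{5}) (k+1)] - rational in k, leading ratio -\frac{1}{7}; with t_0 = 2, classification follows.


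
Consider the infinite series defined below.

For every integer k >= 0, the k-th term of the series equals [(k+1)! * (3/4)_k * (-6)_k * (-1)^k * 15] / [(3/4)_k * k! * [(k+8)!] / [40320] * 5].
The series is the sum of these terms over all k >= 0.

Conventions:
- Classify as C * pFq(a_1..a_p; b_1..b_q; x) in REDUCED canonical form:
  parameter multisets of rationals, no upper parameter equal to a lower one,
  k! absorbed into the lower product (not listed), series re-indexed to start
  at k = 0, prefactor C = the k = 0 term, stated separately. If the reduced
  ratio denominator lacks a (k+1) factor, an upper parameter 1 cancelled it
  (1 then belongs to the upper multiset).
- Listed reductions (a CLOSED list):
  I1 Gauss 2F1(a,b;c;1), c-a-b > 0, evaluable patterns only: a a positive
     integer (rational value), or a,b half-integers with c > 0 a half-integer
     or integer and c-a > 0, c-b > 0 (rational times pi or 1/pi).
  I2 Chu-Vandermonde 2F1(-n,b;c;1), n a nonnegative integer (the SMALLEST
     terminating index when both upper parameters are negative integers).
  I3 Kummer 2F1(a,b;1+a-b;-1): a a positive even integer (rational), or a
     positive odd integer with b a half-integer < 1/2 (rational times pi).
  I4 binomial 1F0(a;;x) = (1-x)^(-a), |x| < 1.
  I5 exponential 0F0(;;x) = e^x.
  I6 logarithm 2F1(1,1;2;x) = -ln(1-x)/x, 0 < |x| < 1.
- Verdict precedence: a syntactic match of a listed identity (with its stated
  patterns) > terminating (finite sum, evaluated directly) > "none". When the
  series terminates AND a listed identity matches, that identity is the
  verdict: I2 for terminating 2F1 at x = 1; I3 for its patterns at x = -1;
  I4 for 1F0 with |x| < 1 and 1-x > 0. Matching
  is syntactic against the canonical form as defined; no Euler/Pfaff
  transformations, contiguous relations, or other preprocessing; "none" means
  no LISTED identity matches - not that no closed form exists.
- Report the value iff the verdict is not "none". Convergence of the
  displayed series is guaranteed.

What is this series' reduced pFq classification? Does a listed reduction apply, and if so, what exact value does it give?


Structural cue: x = (-1) and the factorial ratio (C = 3) (k+a-1)!/(a-1)! is a rising factorial (a)_k.
Adjacent-term ratio: r(k) = (-1) * (k-6) (k+2) / [(k+9) (k+1)] - rational; roots negated = parameters, x = (-1), C = 3.

Reduced: x = -1, 2F1, upper = {-6, 2}, lower = {9}, C = 3. Verdict: the Kummer evaluation I3 applies (x = -1; c = 9 equals 1+a-b for upper {-6, 2}: listed pattern). Hence: 12.
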